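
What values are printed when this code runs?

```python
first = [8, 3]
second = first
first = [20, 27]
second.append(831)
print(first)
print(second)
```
[20, 27]
[8, 3, 831]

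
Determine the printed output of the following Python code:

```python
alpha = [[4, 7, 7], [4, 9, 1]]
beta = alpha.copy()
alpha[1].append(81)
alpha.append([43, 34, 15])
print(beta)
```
[[4, 7, 7], [4, 9, 1, 81]]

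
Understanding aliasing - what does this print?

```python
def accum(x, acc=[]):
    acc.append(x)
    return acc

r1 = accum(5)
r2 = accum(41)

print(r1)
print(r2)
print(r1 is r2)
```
[5, 41]
[5, 41]
True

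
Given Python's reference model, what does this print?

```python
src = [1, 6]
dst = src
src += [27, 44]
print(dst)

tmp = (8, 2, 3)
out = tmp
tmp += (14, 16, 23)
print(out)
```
[1, 6, 27, 44]
(8, 2, 3)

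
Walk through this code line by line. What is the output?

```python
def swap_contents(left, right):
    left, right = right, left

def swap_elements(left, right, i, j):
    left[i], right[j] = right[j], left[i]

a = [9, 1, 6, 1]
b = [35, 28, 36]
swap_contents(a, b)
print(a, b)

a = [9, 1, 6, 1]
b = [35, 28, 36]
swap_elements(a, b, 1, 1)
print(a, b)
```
[9, 1, 6, 1] [35, 28, 36]
[9, 28, 6, 1] [35, 1, 36]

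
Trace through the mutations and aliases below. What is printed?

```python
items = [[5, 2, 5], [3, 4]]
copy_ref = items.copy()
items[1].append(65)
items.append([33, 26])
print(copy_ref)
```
[[5, 2, 5], [3, 4, 65]]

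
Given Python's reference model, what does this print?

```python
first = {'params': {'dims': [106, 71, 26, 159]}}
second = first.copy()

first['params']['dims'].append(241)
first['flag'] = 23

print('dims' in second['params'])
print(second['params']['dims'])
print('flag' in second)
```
True
[106, 71, 26, 159, 241]
False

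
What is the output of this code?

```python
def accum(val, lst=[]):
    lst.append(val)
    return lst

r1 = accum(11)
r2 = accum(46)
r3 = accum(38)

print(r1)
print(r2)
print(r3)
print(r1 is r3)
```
[11, 46, 38]
[11, 46, 38]
[11, 46, 38]
True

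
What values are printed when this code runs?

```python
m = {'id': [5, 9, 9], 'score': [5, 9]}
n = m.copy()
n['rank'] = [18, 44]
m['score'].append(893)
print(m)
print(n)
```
{'id': [5, 9, 9], 'score': [5, 9, 893]}
{'id': [5, 9, 9], 'score': [5, 9, 893], 'rank': [18, 44]}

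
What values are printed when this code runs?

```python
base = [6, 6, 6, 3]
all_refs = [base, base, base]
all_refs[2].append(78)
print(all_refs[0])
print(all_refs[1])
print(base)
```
[6, 6, 6, 3, 78]
[6, 6, 6, 3, 78]
[6, 6, 6, 3, 78]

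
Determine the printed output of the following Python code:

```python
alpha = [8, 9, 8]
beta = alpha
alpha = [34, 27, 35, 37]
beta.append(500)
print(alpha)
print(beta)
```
[34, 27, 35, 37]
[8, 9, 8, 500]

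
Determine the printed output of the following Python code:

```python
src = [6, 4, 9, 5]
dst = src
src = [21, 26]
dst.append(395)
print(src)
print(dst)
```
[21, 26]
[6, 4, 9, 5, 395]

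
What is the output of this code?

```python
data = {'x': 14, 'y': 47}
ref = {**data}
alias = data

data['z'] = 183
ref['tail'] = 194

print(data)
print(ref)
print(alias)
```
{'x': 14, 'y': 47, 'z': 183}
{'x': 14, 'y': 47, 'tail': 194}
{'x': 14, 'y': 47, 'z': 183}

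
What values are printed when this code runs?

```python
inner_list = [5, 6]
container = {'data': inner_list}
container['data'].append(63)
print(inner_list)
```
[5, 6, 63]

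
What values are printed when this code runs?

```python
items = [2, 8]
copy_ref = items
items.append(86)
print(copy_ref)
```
[2, 8, 86]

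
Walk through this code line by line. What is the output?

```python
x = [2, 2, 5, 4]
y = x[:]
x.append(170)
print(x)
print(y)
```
[2, 2, 5, 4, 170]
[2, 2, 5, 4]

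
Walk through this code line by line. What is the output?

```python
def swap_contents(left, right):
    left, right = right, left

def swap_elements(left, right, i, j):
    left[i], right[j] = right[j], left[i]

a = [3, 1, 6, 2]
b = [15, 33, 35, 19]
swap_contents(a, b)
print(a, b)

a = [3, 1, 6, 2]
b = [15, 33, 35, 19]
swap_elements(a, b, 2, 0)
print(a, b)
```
[3, 1, 6, 2] [15, 33, 35, 19]
[3, 1, 15, 2] [6, 33, 35, 19]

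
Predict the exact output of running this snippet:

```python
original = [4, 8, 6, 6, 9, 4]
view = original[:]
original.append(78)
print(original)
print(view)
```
[4, 8, 6, 6, 9, 4, 78]
[4, 8, 6, 6, 9, 4]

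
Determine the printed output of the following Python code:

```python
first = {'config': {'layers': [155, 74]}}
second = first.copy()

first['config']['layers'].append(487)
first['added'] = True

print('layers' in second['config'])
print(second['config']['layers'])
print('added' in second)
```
True
[155, 74, 487]
False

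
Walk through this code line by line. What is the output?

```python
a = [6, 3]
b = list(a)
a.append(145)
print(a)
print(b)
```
[6, 3, 145]
[6, 3]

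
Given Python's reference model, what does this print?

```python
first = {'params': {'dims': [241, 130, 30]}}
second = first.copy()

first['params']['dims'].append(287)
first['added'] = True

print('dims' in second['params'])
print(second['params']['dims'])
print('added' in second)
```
True
[241, 130, 30, 287]
False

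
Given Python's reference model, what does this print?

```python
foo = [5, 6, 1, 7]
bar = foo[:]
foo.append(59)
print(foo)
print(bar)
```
[5, 6, 1, 7, 59]
[5, 6, 1, 7]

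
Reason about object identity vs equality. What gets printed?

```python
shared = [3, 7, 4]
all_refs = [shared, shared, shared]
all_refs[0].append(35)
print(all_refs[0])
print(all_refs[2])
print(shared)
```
[3, 7, 4, 35]
[3, 7, 4, 35]
[3, 7, 4, 35]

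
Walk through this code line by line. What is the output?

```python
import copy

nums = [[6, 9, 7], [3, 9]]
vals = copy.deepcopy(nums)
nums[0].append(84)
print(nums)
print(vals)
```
[[6, 9, 7, 84], [3, 9]]
[[6, 9, 7], [3, 9]]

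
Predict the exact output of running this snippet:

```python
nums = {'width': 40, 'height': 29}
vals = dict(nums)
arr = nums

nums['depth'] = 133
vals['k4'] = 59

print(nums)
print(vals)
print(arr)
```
{'width': 40, 'height': 29, 'depth': 133}
{'width': 40, 'height': 29, 'k4': 59}
{'width': 40, 'height': 29, 'depth': 133}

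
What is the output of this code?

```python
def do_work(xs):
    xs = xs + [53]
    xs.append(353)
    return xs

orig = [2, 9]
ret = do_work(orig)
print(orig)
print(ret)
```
[2, 9]
[2, 9, 53, 353]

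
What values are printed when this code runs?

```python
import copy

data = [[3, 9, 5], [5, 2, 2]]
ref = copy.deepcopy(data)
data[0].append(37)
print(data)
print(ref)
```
[[3, 9, 5, 37], [5, 2, 2]]
[[3, 9, 5], [5, 2, 2]]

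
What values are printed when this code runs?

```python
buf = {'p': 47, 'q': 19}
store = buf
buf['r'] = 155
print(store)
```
{'p': 47, 'q': 19, 'r': 155}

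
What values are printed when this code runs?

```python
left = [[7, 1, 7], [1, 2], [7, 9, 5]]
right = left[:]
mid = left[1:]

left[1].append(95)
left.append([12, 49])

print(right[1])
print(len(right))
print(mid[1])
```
[1, 2, 95]
3
[7, 9, 5]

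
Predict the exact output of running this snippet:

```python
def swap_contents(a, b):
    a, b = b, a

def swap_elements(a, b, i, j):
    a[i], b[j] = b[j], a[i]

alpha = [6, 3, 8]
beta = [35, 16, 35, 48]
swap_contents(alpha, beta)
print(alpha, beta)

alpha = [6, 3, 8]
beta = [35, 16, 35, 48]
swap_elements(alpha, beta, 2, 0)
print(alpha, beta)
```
[6, 3, 8] [35, 16, 35, 48]
[6, 3, 35] [8, 16, 35, 48]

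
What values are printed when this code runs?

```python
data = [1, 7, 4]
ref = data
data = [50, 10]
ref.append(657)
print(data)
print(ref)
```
[50, 10]
[1, 7, 4, 657]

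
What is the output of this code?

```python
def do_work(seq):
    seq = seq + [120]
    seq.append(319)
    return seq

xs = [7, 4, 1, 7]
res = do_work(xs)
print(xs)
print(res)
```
[7, 4, 1, 7]
[7, 4, 1, 7, 120, 319]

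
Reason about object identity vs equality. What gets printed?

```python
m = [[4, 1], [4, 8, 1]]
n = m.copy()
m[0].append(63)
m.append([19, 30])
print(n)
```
[[4, 1, 63], [4, 8, 1]]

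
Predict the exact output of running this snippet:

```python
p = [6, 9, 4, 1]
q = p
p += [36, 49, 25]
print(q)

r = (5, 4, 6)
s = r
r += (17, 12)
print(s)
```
[6, 9, 4, 1, 36, 49, 25]
(5, 4, 6)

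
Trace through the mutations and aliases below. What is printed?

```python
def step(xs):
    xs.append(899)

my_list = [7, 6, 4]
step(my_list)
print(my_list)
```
[7, 6, 4, 899]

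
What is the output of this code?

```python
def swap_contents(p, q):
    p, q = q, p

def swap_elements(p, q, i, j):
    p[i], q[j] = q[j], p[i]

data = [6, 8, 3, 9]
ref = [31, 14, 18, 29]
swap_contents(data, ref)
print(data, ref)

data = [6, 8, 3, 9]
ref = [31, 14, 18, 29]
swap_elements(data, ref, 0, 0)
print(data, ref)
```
[6, 8, 3, 9] [31, 14, 18, 29]
[31, 8, 3, 9] [6, 14, 18, 29]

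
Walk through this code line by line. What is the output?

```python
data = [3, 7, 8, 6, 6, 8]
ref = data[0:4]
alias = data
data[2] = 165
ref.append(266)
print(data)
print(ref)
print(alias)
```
[3, 7, 165, 6, 6, 8]
[3, 7, 8, 6, 266]
[3, 7, 165, 6, 6, 8]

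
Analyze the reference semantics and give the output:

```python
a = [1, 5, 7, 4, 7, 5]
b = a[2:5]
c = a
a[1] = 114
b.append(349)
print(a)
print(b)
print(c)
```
[1, 114, 7, 4, 7, 5]
[7, 4, 7, 349]
[1, 114, 7, 4, 7, 5]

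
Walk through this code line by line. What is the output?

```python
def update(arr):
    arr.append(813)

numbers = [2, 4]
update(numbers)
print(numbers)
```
[2, 4, 813]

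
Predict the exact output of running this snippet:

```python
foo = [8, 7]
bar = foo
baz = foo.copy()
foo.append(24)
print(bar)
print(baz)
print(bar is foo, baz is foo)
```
[8, 7, 24]
[8, 7]
True False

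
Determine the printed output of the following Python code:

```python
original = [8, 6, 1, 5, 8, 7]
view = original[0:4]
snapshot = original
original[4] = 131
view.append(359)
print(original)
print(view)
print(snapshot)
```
[8, 6, 1, 5, 131, 7]
[8, 6, 1, 5, 359]
[8, 6, 1, 5, 131, 7]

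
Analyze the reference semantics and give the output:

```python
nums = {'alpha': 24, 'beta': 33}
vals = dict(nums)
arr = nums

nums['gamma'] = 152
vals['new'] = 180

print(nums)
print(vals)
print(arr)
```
{'alpha': 24, 'beta': 33, 'gamma': 152}
{'alpha': 24, 'beta': 33, 'new': 180}
{'alpha': 24, 'beta': 33, 'gamma': 152}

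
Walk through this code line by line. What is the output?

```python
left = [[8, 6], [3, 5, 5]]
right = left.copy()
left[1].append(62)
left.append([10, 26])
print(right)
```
[[8, 6], [3, 5, 5, 62]]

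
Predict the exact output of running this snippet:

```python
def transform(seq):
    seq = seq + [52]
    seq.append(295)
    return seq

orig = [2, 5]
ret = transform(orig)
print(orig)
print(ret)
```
[2, 5]
[2, 5, 52, 295]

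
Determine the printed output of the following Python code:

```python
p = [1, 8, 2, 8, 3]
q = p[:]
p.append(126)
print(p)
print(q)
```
[1, 8, 2, 8, 3, 126]
[1, 8, 2, 8, 3]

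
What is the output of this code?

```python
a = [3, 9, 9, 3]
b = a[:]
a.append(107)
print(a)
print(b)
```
[3, 9, 9, 3, 107]
[3, 9, 9, 3]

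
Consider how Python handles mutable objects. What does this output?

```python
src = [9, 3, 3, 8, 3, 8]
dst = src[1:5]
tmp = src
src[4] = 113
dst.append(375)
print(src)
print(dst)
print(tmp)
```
[9, 3, 3, 8, 113, 8]
[3, 3, 8, 3, 375]
[9, 3, 3, 8, 113, 8]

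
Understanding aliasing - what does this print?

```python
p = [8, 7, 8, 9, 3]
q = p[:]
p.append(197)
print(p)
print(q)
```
[8, 7, 8, 9, 3, 197]
[8, 7, 8, 9, 3]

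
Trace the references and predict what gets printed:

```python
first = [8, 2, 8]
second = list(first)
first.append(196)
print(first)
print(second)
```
[8, 2, 8, 196]
[8, 2, 8]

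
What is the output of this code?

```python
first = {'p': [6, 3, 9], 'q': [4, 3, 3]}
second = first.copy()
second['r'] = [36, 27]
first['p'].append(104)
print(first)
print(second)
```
{'p': [6, 3, 9, 104], 'q': [4, 3, 3]}
{'p': [6, 3, 9, 104], 'q': [4, 3, 3], 'r': [36, 27]}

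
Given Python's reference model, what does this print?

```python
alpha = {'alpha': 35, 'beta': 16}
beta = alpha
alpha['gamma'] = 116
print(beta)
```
{'alpha': 35, 'beta': 16, 'gamma': 116}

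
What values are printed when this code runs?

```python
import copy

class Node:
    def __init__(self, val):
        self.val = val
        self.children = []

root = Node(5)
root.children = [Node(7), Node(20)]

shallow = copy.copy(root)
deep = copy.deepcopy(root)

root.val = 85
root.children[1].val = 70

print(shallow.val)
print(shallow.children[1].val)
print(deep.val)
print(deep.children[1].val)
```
5
70
5
20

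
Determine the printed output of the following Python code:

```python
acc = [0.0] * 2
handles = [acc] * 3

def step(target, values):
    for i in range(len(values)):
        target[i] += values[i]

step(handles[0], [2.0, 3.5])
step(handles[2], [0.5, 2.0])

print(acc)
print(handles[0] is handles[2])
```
[2.5, 5.5]
True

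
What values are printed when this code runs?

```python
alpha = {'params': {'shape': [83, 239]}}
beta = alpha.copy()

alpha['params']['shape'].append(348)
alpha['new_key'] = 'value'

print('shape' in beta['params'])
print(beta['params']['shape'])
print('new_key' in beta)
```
True
[83, 239, 348]
False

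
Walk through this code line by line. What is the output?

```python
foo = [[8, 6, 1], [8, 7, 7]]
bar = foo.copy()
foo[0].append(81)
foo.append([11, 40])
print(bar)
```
[[8, 6, 1, 81], [8, 7, 7]]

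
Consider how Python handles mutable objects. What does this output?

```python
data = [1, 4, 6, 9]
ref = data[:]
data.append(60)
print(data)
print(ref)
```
[1, 4, 6, 9, 60]
[1, 4, 6, 9]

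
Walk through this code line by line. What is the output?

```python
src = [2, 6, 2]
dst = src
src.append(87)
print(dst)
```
[2, 6, 2, 87]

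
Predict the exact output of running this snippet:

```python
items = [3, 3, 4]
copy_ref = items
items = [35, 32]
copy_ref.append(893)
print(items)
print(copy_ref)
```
[35, 32]
[3, 3, 4, 893]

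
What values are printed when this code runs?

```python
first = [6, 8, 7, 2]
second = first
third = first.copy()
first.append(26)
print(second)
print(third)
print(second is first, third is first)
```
[6, 8, 7, 2, 26]
[6, 8, 7, 2]
True False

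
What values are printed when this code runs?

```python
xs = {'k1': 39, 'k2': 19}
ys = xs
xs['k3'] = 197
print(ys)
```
{'k1': 39, 'k2': 19, 'k3': 197}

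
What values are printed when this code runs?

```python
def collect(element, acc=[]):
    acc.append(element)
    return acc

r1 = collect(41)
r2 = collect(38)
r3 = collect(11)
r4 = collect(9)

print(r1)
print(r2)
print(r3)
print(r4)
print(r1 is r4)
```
[41, 38, 11, 9]
[41, 38, 11, 9]
[41, 38, 11, 9]
[41, 38, 11, 9]
True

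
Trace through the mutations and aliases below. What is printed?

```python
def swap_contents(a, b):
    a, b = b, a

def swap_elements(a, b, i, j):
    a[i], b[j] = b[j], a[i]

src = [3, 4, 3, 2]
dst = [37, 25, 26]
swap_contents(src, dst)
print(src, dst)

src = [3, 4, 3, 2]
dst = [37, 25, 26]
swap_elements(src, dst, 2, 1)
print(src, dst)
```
[3, 4, 3, 2] [37, 25, 26]
[3, 4, 25, 2] [37, 3, 26]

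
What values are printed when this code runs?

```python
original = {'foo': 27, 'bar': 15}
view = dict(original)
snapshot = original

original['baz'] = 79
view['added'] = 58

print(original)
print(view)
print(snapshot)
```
{'foo': 27, 'bar': 15, 'baz': 79}
{'foo': 27, 'bar': 15, 'added': 58}
{'foo': 27, 'bar': 15, 'baz': 79}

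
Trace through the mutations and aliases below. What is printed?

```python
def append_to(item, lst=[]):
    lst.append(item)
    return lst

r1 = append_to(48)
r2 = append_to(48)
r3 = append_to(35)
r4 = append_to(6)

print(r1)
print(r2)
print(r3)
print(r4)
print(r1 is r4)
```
[48, 48, 35, 6]
[48, 48, 35, 6]
[48, 48, 35, 6]
[48, 48, 35, 6]
True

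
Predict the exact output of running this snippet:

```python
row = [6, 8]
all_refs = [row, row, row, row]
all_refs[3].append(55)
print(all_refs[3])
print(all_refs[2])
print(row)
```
[6, 8, 55]
[6, 8, 55]
[6, 8, 55]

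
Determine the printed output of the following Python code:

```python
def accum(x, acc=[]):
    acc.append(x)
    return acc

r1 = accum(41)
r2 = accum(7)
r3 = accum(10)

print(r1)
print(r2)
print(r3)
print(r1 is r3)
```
[41, 7, 10]
[41, 7, 10]
[41, 7, 10]
True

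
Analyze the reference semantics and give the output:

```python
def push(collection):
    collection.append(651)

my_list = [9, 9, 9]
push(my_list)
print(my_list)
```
[9, 9, 9, 651]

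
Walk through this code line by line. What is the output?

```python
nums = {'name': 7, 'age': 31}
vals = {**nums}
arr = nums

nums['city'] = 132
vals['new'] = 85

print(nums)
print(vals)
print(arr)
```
{'name': 7, 'age': 31, 'city': 132}
{'name': 7, 'age': 31, 'new': 85}
{'name': 7, 'age': 31, 'city': 132}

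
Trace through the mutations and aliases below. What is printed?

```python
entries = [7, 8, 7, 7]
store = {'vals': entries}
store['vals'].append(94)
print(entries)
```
[7, 8, 7, 7, 94]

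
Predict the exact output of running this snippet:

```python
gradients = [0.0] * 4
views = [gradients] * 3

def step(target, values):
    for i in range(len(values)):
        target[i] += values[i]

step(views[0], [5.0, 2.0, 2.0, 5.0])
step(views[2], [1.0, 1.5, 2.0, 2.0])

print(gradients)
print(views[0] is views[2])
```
[6.0, 3.5, 4.0, 7.0]
True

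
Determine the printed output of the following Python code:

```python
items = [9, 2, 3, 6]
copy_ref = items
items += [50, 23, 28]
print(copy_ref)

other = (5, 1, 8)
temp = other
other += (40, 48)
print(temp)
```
[9, 2, 3, 6, 50, 23, 28]
(5, 1, 8)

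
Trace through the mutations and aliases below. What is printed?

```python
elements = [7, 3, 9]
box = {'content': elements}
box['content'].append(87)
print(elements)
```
[7, 3, 9, 87]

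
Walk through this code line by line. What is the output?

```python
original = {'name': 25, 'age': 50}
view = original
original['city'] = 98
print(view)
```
{'name': 25, 'age': 50, 'city': 98}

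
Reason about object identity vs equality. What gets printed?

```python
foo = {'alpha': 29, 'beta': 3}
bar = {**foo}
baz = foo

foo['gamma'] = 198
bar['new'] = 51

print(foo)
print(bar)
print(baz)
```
{'alpha': 29, 'beta': 3, 'gamma': 198}
{'alpha': 29, 'beta': 3, 'new': 51}
{'alpha': 29, 'beta': 3, 'gamma': 198}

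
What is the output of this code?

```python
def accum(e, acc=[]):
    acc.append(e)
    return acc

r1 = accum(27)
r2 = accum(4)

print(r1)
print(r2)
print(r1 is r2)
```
[27, 4]
[27, 4]
True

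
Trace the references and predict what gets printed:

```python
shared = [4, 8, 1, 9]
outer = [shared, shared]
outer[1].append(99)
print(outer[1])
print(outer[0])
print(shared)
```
[4, 8, 1, 9, 99]
[4, 8, 1, 9, 99]
[4, 8, 1, 9, 99]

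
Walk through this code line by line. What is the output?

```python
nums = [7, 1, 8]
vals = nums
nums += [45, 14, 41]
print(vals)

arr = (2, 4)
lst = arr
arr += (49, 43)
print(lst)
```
[7, 1, 8, 45, 14, 41]
(2, 4)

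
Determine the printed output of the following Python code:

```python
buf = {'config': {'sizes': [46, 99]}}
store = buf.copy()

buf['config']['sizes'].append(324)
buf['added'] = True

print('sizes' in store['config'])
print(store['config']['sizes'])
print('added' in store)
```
True
[46, 99, 324]
False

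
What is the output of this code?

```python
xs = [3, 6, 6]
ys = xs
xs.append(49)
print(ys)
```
[3, 6, 6, 49]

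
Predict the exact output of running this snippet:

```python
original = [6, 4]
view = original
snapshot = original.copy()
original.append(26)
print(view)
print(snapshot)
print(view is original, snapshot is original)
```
[6, 4, 26]
[6, 4]
True False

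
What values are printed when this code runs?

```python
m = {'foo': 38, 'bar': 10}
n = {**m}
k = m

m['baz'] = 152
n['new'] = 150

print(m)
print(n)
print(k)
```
{'foo': 38, 'bar': 10, 'baz': 152}
{'foo': 38, 'bar': 10, 'new': 150}
{'foo': 38, 'bar': 10, 'baz': 152}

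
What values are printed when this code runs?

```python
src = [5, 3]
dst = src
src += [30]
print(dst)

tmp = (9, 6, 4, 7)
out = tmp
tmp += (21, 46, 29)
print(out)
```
[5, 3, 30]
(9, 6, 4, 7)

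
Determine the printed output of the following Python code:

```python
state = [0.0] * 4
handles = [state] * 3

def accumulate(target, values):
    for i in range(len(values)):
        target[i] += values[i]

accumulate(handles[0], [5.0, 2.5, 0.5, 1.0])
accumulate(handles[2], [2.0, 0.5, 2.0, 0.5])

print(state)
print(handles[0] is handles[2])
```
[7.0, 3.0, 2.5, 1.5]
True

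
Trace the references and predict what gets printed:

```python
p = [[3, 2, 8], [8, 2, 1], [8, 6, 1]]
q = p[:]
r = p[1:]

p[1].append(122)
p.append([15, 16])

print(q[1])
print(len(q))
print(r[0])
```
[8, 2, 1, 122]
3
[8, 2, 1, 122]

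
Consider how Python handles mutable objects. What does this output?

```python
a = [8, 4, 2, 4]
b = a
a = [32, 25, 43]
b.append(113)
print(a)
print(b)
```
[32, 25, 43]
[8, 4, 2, 4, 113]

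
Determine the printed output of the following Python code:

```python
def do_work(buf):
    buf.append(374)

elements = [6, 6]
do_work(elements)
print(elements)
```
[6, 6, 374]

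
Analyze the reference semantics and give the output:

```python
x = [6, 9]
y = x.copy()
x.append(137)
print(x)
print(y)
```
[6, 9, 137]
[6, 9]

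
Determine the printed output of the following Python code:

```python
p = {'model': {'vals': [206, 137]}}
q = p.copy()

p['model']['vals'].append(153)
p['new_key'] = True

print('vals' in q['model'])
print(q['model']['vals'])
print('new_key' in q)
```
True
[206, 137, 153]
False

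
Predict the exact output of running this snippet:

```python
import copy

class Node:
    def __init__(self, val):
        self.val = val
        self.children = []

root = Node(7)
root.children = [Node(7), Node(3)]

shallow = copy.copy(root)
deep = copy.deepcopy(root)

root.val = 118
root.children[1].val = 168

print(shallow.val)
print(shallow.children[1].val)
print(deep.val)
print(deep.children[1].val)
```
7
168
7
3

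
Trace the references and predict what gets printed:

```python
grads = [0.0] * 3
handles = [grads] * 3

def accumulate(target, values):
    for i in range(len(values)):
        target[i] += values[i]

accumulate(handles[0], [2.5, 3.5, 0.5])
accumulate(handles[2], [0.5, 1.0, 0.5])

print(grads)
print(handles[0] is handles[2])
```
[3.0, 4.5, 1.0]
True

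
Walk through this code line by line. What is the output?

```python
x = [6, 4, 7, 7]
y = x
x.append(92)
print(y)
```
[6, 4, 7, 7, 92]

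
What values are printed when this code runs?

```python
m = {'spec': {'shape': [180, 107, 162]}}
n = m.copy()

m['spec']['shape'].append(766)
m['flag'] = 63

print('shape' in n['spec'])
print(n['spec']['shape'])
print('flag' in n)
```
True
[180, 107, 162, 766]
False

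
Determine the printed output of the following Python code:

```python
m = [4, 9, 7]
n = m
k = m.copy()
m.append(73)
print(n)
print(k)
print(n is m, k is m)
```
[4, 9, 7, 73]
[4, 9, 7]
True False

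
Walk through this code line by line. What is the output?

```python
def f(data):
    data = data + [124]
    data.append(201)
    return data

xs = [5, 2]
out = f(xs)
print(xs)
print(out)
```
[5, 2]
[5, 2, 124, 201]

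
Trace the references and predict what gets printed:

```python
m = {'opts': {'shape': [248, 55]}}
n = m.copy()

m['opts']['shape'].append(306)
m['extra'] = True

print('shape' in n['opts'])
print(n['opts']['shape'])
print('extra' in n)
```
True
[248, 55, 306]
False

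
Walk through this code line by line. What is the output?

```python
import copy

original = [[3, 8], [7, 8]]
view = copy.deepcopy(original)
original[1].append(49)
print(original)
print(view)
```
[[3, 8], [7, 8, 49]]
[[3, 8], [7, 8]]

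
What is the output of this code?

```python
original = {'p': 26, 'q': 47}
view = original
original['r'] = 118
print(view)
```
{'p': 26, 'q': 47, 'r': 118}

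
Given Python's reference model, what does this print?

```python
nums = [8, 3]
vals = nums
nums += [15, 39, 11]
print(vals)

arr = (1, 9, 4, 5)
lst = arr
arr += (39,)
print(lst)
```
[8, 3, 15, 39, 11]
(1, 9, 4, 5)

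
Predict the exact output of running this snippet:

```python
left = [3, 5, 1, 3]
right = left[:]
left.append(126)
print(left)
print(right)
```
[3, 5, 1, 3, 126]
[3, 5, 1, 3]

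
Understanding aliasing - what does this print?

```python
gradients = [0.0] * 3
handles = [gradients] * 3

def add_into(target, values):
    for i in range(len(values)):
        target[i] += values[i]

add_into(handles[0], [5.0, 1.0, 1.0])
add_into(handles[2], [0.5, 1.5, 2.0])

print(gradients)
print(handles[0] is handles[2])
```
[5.5, 2.5, 3.0]
True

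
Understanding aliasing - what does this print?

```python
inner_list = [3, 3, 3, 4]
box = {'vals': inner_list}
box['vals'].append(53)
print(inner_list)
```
[3, 3, 3, 4, 53]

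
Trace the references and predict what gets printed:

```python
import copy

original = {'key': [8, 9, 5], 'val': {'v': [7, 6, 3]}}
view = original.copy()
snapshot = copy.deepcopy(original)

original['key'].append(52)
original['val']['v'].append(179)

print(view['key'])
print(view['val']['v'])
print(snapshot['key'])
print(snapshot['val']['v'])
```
[8, 9, 5, 52]
[7, 6, 3, 179]
[8, 9, 5]
[7, 6, 3]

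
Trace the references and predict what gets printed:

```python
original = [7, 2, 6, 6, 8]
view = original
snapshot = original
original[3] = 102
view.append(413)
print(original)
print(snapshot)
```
[7, 2, 6, 102, 8, 413]
[7, 2, 6, 102, 8, 413]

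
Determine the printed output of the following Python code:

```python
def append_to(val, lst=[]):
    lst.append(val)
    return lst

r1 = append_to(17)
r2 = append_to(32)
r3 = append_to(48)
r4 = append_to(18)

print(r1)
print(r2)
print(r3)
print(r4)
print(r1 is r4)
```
[17, 32, 48, 18]
[17, 32, 48, 18]
[17, 32, 48, 18]
[17, 32, 48, 18]
True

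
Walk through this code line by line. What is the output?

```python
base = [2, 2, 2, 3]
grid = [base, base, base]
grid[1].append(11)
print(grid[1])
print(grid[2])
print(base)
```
[2, 2, 2, 3, 11]
[2, 2, 2, 3, 11]
[2, 2, 2, 3, 11]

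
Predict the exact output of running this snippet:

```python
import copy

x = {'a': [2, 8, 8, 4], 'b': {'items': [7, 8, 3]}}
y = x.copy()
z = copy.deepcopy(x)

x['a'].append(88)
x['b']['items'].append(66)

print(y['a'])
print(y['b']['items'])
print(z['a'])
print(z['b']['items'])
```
[2, 8, 8, 4, 88]
[7, 8, 3, 66]
[2, 8, 8, 4]
[7, 8, 3]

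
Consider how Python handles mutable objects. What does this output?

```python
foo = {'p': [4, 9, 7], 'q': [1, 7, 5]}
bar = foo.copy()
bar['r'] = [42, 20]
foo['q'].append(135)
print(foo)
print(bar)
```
{'p': [4, 9, 7], 'q': [1, 7, 5, 135]}
{'p': [4, 9, 7], 'q': [1, 7, 5, 135], 'r': [42, 20]}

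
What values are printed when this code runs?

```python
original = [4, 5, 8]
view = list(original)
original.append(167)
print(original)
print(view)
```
[4, 5, 8, 167]
[4, 5, 8]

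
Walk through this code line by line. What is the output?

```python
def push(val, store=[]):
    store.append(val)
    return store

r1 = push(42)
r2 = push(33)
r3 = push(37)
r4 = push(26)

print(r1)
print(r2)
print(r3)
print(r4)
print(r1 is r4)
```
[42, 33, 37, 26]
[42, 33, 37, 26]
[42, 33, 37, 26]
[42, 33, 37, 26]
True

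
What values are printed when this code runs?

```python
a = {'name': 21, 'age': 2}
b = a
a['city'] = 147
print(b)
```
{'name': 21, 'age': 2, 'city': 147}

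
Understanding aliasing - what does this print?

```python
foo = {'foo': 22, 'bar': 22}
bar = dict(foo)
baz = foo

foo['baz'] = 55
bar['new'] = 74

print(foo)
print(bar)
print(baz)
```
{'foo': 22, 'bar': 22, 'baz': 55}
{'foo': 22, 'bar': 22, 'new': 74}
{'foo': 22, 'bar': 22, 'baz': 55}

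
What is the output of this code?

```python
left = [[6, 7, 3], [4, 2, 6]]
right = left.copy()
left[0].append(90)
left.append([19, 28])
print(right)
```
[[6, 7, 3, 90], [4, 2, 6]]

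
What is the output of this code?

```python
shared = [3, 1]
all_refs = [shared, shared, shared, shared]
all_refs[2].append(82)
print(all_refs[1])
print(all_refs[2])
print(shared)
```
[3, 1, 82]
[3, 1, 82]
[3, 1, 82]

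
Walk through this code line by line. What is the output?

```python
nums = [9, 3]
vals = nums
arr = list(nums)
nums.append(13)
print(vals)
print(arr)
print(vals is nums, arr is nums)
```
[9, 3, 13]
[9, 3]
True False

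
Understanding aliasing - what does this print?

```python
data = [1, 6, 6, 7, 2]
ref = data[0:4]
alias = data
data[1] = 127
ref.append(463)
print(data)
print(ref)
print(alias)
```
[1, 127, 6, 7, 2]
[1, 6, 6, 7, 463]
[1, 127, 6, 7, 2]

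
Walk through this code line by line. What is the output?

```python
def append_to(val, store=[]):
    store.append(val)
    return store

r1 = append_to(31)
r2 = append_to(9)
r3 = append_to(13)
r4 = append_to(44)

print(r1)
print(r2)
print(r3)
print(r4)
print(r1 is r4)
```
[31, 9, 13, 44]
[31, 9, 13, 44]
[31, 9, 13, 44]
[31, 9, 13, 44]
True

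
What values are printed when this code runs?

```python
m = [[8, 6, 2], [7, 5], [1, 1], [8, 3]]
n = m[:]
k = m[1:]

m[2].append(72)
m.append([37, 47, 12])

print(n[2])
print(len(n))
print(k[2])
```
[1, 1, 72]
4
[8, 3]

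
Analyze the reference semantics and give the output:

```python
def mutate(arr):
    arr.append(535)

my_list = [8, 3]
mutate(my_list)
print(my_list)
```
[8, 3, 535]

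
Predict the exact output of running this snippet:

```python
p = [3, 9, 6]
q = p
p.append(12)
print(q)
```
[3, 9, 6, 12]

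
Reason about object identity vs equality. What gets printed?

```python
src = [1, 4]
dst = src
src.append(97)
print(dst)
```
[1, 4, 97]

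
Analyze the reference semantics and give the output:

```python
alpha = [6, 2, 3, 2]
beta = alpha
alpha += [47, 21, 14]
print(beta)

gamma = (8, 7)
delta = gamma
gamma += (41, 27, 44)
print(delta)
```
[6, 2, 3, 2, 47, 21, 14]
(8, 7)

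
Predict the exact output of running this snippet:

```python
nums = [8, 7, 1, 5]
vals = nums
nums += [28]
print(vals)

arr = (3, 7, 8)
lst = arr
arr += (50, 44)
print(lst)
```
[8, 7, 1, 5, 28]
(3, 7, 8)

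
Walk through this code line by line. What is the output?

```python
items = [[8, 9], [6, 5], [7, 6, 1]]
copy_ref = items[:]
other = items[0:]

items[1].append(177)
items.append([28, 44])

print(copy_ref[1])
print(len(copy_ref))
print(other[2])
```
[6, 5, 177]
3
[7, 6, 1]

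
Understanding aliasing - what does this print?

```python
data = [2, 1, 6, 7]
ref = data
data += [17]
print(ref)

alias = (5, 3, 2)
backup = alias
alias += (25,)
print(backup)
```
[2, 1, 6, 7, 17]
(5, 3, 2)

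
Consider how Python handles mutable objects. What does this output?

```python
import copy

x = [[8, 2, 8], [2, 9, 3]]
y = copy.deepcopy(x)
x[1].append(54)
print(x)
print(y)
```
[[8, 2, 8], [2, 9, 3, 54]]
[[8, 2, 8], [2, 9, 3]]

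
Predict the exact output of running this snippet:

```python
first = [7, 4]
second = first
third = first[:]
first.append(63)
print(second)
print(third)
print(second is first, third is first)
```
[7, 4, 63]
[7, 4]
True False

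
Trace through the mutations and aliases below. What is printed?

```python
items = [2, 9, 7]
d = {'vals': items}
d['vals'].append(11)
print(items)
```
[2, 9, 7, 11]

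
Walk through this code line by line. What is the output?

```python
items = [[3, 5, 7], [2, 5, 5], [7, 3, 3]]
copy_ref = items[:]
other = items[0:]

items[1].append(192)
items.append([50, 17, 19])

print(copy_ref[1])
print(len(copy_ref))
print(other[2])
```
[2, 5, 5, 192]
3
[7, 3, 3]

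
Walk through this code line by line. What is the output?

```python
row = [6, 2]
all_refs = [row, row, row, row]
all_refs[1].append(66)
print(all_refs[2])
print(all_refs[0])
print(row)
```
[6, 2, 66]
[6, 2, 66]
[6, 2, 66]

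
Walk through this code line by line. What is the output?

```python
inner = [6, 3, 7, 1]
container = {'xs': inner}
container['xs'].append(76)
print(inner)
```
[6, 3, 7, 1, 76]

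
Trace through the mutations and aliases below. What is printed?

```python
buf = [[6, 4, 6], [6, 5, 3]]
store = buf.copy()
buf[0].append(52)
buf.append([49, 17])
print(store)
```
[[6, 4, 6, 52], [6, 5, 3]]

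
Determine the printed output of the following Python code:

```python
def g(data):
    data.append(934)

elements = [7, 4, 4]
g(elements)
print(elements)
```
[7, 4, 4, 934]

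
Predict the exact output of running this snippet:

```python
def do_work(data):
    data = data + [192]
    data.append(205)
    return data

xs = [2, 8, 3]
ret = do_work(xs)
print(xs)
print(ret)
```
[2, 8, 3]
[2, 8, 3, 192, 205]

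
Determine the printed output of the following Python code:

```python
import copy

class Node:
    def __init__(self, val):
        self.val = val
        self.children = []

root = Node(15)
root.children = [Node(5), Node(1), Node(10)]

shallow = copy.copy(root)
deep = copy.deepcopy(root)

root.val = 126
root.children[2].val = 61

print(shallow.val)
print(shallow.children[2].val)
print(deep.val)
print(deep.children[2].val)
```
15
61
15
10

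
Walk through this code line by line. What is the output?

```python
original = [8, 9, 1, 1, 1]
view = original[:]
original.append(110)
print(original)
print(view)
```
[8, 9, 1, 1, 1, 110]
[8, 9, 1, 1, 1]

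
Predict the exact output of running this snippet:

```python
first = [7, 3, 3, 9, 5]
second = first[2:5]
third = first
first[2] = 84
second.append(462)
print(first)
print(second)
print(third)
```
[7, 3, 84, 9, 5]
[3, 9, 5, 462]
[7, 3, 84, 9, 5]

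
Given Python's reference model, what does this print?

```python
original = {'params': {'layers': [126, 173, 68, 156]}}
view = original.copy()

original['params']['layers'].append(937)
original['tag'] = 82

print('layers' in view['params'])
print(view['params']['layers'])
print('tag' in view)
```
True
[126, 173, 68, 156, 937]
False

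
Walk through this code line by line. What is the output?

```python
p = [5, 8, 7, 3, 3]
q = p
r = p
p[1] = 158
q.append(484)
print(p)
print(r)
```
[5, 158, 7, 3, 3, 484]
[5, 158, 7, 3, 3, 484]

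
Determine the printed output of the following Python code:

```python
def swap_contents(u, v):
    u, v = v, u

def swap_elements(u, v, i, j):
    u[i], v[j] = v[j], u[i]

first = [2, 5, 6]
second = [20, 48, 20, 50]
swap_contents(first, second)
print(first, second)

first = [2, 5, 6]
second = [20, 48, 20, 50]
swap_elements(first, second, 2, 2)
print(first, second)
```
[2, 5, 6] [20, 48, 20, 50]
[2, 5, 20] [20, 48, 6, 50]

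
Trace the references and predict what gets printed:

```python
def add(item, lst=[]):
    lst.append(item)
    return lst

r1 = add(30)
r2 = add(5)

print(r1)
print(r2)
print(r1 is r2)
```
[30, 5]
[30, 5]
True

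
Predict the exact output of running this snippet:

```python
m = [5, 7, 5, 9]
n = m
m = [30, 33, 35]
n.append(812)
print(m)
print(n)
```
[30, 33, 35]
[5, 7, 5, 9, 812]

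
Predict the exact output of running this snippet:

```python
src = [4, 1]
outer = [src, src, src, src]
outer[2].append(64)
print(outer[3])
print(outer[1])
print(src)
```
[4, 1, 64]
[4, 1, 64]
[4, 1, 64]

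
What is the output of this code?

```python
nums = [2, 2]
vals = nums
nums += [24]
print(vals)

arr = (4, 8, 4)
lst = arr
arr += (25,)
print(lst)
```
[2, 2, 24]
(4, 8, 4)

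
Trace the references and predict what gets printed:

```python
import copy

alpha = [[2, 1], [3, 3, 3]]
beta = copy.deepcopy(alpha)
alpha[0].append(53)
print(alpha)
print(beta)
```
[[2, 1, 53], [3, 3, 3]]
[[2, 1], [3, 3, 3]]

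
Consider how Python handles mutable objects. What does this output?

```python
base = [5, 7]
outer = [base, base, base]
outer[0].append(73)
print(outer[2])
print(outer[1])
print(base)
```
[5, 7, 73]
[5, 7, 73]
[5, 7, 73]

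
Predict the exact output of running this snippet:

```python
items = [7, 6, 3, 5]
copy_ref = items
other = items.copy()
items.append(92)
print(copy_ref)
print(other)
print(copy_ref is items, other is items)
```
[7, 6, 3, 5, 92]
[7, 6, 3, 5]
True False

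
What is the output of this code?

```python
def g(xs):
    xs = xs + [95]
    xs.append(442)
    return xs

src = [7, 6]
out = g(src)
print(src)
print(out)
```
[7, 6]
[7, 6, 95, 442]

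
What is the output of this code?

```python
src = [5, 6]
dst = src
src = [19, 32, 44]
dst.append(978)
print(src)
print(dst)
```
[19, 32, 44]
[5, 6, 978]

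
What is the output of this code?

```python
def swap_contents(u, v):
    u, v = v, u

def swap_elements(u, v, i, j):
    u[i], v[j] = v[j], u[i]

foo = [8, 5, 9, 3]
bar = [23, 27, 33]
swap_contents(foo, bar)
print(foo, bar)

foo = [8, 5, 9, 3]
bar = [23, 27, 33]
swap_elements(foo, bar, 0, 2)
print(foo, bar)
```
[8, 5, 9, 3] [23, 27, 33]
[33, 5, 9, 3] [23, 27, 8]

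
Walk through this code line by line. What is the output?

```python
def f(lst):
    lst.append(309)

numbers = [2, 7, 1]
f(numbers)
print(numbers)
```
[2, 7, 1, 309]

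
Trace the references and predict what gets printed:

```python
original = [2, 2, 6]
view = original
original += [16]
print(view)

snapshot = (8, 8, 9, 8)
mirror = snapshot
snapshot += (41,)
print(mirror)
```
[2, 2, 6, 16]
(8, 8, 9, 8)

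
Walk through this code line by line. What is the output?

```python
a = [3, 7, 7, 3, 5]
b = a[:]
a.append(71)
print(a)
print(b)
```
[3, 7, 7, 3, 5, 71]
[3, 7, 7, 3, 5]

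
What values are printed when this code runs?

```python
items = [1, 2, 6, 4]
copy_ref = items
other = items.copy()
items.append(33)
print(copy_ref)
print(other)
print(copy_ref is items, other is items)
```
[1, 2, 6, 4, 33]
[1, 2, 6, 4]
True False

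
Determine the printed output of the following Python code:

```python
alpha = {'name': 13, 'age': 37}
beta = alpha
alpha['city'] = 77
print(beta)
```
{'name': 13, 'age': 37, 'city': 77}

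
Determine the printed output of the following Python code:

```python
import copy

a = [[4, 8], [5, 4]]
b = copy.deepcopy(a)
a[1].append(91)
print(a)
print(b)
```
[[4, 8], [5, 4, 91]]
[[4, 8], [5, 4]]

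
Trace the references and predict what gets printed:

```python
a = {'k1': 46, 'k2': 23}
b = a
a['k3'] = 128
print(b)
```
{'k1': 46, 'k2': 23, 'k3': 128}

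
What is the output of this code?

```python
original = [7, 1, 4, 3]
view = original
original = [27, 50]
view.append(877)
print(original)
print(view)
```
[27, 50]
[7, 1, 4, 3, 877]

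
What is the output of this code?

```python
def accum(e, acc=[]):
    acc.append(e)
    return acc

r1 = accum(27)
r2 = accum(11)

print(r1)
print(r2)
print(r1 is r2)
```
[27, 11]
[27, 11]
True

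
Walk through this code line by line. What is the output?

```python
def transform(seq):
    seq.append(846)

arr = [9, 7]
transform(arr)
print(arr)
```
[9, 7, 846]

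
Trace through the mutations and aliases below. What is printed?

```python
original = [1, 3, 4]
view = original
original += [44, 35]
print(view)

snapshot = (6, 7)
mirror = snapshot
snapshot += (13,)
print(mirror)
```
[1, 3, 4, 44, 35]
(6, 7)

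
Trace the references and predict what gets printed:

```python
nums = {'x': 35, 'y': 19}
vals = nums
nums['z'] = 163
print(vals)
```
{'x': 35, 'y': 19, 'z': 163}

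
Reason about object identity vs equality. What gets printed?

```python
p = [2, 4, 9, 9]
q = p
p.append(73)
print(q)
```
[2, 4, 9, 9, 73]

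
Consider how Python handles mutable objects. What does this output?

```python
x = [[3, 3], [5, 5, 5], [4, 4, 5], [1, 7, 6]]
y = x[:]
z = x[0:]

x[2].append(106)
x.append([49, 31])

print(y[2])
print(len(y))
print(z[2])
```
[4, 4, 5, 106]
4
[4, 4, 5, 106]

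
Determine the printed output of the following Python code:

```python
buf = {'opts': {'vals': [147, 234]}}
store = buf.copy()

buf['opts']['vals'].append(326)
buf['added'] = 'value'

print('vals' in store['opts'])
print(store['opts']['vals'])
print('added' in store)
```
True
[147, 234, 326]
False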